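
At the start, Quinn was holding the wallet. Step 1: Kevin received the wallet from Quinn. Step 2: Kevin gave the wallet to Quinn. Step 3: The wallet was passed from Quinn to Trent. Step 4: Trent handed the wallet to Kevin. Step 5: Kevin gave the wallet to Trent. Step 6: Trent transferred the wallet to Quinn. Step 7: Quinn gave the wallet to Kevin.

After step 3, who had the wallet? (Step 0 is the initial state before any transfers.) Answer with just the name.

Answer: Trent

Derivation:
Tracking the wallet holder through step 3:
After step 0 (start): Quinn
After step 1: Kevin
After step 2: Quinn
After step 3: Trent

At step 3, the holder is Trent.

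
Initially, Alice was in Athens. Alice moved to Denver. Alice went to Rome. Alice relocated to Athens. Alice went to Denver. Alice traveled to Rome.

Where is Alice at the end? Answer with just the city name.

Tracking Alice's location:
Start: Alice is in Athens.
After move 1: Athens -> Denver. Alice is in Denver.
After move 2: Denver -> Rome. Alice is in Rome.
After move 3: Rome -> Athens. Alice is in Athens.
After move 4: Athens -> Denver. Alice is in Denver.
After move 5: Denver -> Rome. Alice is in Rome.

Answer: Rome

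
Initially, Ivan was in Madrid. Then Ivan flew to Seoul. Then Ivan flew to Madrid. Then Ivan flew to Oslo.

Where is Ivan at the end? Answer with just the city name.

Tracking Ivan's location:
Start: Ivan is in Madrid.
After move 1: Madrid -> Seoul. Ivan is in Seoul.
After move 2: Seoul -> Madrid. Ivan is in Madrid.
After move 3: Madrid -> Oslo. Ivan is in Oslo.

Answer: Oslo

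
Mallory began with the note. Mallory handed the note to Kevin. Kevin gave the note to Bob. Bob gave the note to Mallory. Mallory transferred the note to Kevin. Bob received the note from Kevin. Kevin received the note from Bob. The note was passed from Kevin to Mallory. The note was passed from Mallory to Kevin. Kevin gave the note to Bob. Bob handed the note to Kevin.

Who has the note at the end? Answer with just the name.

Tracking the note through each event:
Start: Mallory has the note.
After event 1: Kevin has the note.
After event 2: Bob has the note.
After event 3: Mallory has the note.
After event 4: Kevin has the note.
After event 5: Bob has the note.
After event 6: Kevin has the note.
After event 7: Mallory has the note.
After event 8: Kevin has the note.
After event 9: Bob has the note.
After event 10: Kevin has the note.

Answer: Kevin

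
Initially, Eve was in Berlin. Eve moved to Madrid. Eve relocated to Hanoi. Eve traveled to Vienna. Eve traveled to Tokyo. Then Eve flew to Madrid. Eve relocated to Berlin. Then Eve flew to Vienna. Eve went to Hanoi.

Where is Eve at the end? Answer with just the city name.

Tracking Eve's location:
Start: Eve is in Berlin.
After move 1: Berlin -> Madrid. Eve is in Madrid.
After move 2: Madrid -> Hanoi. Eve is in Hanoi.
After move 3: Hanoi -> Vienna. Eve is in Vienna.
After move 4: Vienna -> Tokyo. Eve is in Tokyo.
After move 5: Tokyo -> Madrid. Eve is in Madrid.
After move 6: Madrid -> Berlin. Eve is in Berlin.
After move 7: Berlin -> Vienna. Eve is in Vienna.
After move 8: Vienna -> Hanoi. Eve is in Hanoi.

Answer: Hanoi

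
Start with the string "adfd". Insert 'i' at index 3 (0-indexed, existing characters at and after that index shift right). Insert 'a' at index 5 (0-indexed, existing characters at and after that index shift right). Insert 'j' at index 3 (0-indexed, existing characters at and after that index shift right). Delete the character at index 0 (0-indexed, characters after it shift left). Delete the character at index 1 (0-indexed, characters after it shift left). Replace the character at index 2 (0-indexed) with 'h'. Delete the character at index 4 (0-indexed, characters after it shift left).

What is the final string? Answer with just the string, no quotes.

Answer: djhd

Derivation:
Applying each edit step by step:
Start: "adfd"
Op 1 (insert 'i' at idx 3): "adfd" -> "adfid"
Op 2 (insert 'a' at idx 5): "adfid" -> "adfida"
Op 3 (insert 'j' at idx 3): "adfida" -> "adfjida"
Op 4 (delete idx 0 = 'a'): "adfjida" -> "dfjida"
Op 5 (delete idx 1 = 'f'): "dfjida" -> "djida"
Op 6 (replace idx 2: 'i' -> 'h'): "djida" -> "djhda"
Op 7 (delete idx 4 = 'a'): "djhda" -> "djhd"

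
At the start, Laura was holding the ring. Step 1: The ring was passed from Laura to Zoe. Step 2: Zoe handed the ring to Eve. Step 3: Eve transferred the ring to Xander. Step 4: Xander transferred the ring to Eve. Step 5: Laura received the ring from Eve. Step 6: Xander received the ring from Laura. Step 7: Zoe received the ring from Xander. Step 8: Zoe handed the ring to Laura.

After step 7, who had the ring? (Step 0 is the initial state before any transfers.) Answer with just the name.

Tracking the ring holder through step 7:
After step 0 (start): Laura
After step 1: Zoe
After step 2: Eve
After step 3: Xander
After step 4: Eve
After step 5: Laura
After step 6: Xander
After step 7: Zoe

At step 7, the holder is Zoe.

Answer: Zoe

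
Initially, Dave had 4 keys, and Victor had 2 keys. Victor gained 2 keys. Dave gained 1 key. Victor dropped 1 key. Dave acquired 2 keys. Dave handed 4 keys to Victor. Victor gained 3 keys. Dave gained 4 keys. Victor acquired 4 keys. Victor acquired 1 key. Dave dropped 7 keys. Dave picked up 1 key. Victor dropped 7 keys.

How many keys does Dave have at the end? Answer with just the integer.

Answer: 1

Derivation:
Tracking counts step by step:
Start: Dave=4, Victor=2
Event 1 (Victor +2): Victor: 2 -> 4. State: Dave=4, Victor=4
Event 2 (Dave +1): Dave: 4 -> 5. State: Dave=5, Victor=4
Event 3 (Victor -1): Victor: 4 -> 3. State: Dave=5, Victor=3
Event 4 (Dave +2): Dave: 5 -> 7. State: Dave=7, Victor=3
Event 5 (Dave -> Victor, 4): Dave: 7 -> 3, Victor: 3 -> 7. State: Dave=3, Victor=7
Event 6 (Victor +3): Victor: 7 -> 10. State: Dave=3, Victor=10
Event 7 (Dave +4): Dave: 3 -> 7. State: Dave=7, Victor=10
Event 8 (Victor +4): Victor: 10 -> 14. State: Dave=7, Victor=14
Event 9 (Victor +1): Victor: 14 -> 15. State: Dave=7, Victor=15
Event 10 (Dave -7): Dave: 7 -> 0. State: Dave=0, Victor=15
Event 11 (Dave +1): Dave: 0 -> 1. State: Dave=1, Victor=15
Event 12 (Victor -7): Victor: 15 -> 8. State: Dave=1, Victor=8

Dave's final count: 1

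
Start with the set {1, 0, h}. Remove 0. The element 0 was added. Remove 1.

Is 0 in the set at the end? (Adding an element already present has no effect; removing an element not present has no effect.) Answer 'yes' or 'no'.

Tracking the set through each operation:
Start: {0, 1, h}
Event 1 (remove 0): removed. Set: {1, h}
Event 2 (add 0): added. Set: {0, 1, h}
Event 3 (remove 1): removed. Set: {0, h}

Final set: {0, h} (size 2)
0 is in the final set.

Answer: yes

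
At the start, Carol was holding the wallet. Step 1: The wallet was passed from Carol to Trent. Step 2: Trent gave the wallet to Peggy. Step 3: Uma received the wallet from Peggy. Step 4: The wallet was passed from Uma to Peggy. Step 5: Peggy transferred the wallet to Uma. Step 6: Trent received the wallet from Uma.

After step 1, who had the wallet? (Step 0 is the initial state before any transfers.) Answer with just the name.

Tracking the wallet holder through step 1:
After step 0 (start): Carol
After step 1: Trent

At step 1, the holder is Trent.

Answer: Trent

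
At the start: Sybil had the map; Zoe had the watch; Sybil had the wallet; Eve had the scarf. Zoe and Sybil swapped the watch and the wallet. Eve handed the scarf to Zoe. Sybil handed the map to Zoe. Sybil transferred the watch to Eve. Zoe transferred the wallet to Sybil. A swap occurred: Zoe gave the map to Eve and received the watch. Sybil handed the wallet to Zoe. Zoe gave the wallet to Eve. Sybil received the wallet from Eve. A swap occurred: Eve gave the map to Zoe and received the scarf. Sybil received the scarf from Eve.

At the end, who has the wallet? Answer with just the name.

Answer: Sybil

Derivation:
Tracking all object holders:
Start: map:Sybil, watch:Zoe, wallet:Sybil, scarf:Eve
Event 1 (swap watch<->wallet: now watch:Sybil, wallet:Zoe). State: map:Sybil, watch:Sybil, wallet:Zoe, scarf:Eve
Event 2 (give scarf: Eve -> Zoe). State: map:Sybil, watch:Sybil, wallet:Zoe, scarf:Zoe
Event 3 (give map: Sybil -> Zoe). State: map:Zoe, watch:Sybil, wallet:Zoe, scarf:Zoe
Event 4 (give watch: Sybil -> Eve). State: map:Zoe, watch:Eve, wallet:Zoe, scarf:Zoe
Event 5 (give wallet: Zoe -> Sybil). State: map:Zoe, watch:Eve, wallet:Sybil, scarf:Zoe
Event 6 (swap map<->watch: now map:Eve, watch:Zoe). State: map:Eve, watch:Zoe, wallet:Sybil, scarf:Zoe
Event 7 (give wallet: Sybil -> Zoe). State: map:Eve, watch:Zoe, wallet:Zoe, scarf:Zoe
Event 8 (give wallet: Zoe -> Eve). State: map:Eve, watch:Zoe, wallet:Eve, scarf:Zoe
Event 9 (give wallet: Eve -> Sybil). State: map:Eve, watch:Zoe, wallet:Sybil, scarf:Zoe
Event 10 (swap map<->scarf: now map:Zoe, scarf:Eve). State: map:Zoe, watch:Zoe, wallet:Sybil, scarf:Eve
Event 11 (give scarf: Eve -> Sybil). State: map:Zoe, watch:Zoe, wallet:Sybil, scarf:Sybil

Final state: map:Zoe, watch:Zoe, wallet:Sybil, scarf:Sybil
The wallet is held by Sybil.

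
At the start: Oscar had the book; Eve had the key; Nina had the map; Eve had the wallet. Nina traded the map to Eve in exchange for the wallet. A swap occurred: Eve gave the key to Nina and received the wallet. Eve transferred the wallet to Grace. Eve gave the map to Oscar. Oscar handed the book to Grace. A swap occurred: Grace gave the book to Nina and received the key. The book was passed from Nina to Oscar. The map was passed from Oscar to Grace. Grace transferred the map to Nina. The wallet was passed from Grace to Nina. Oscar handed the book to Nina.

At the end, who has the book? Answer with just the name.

Answer: Nina

Derivation:
Tracking all object holders:
Start: book:Oscar, key:Eve, map:Nina, wallet:Eve
Event 1 (swap map<->wallet: now map:Eve, wallet:Nina). State: book:Oscar, key:Eve, map:Eve, wallet:Nina
Event 2 (swap key<->wallet: now key:Nina, wallet:Eve). State: book:Oscar, key:Nina, map:Eve, wallet:Eve
Event 3 (give wallet: Eve -> Grace). State: book:Oscar, key:Nina, map:Eve, wallet:Grace
Event 4 (give map: Eve -> Oscar). State: book:Oscar, key:Nina, map:Oscar, wallet:Grace
Event 5 (give book: Oscar -> Grace). State: book:Grace, key:Nina, map:Oscar, wallet:Grace
Event 6 (swap book<->key: now book:Nina, key:Grace). State: book:Nina, key:Grace, map:Oscar, wallet:Grace
Event 7 (give book: Nina -> Oscar). State: book:Oscar, key:Grace, map:Oscar, wallet:Grace
Event 8 (give map: Oscar -> Grace). State: book:Oscar, key:Grace, map:Grace, wallet:Grace
Event 9 (give map: Grace -> Nina). State: book:Oscar, key:Grace, map:Nina, wallet:Grace
Event 10 (give wallet: Grace -> Nina). State: book:Oscar, key:Grace, map:Nina, wallet:Nina
Event 11 (give book: Oscar -> Nina). State: book:Nina, key:Grace, map:Nina, wallet:Nina

Final state: book:Nina, key:Grace, map:Nina, wallet:Nina
The book is held by Nina.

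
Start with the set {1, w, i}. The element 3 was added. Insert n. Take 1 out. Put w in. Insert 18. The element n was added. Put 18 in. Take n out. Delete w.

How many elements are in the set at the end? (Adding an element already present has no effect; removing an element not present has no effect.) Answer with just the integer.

Answer: 3

Derivation:
Tracking the set through each operation:
Start: {1, i, w}
Event 1 (add 3): added. Set: {1, 3, i, w}
Event 2 (add n): added. Set: {1, 3, i, n, w}
Event 3 (remove 1): removed. Set: {3, i, n, w}
Event 4 (add w): already present, no change. Set: {3, i, n, w}
Event 5 (add 18): added. Set: {18, 3, i, n, w}
Event 6 (add n): already present, no change. Set: {18, 3, i, n, w}
Event 7 (add 18): already present, no change. Set: {18, 3, i, n, w}
Event 8 (remove n): removed. Set: {18, 3, i, w}
Event 9 (remove w): removed. Set: {18, 3, i}

Final set: {18, 3, i} (size 3)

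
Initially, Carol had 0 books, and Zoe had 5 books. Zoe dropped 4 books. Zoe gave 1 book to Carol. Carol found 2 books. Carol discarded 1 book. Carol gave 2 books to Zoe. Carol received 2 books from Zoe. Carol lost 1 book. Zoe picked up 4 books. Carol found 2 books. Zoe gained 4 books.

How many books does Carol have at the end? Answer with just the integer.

Answer: 3

Derivation:
Tracking counts step by step:
Start: Carol=0, Zoe=5
Event 1 (Zoe -4): Zoe: 5 -> 1. State: Carol=0, Zoe=1
Event 2 (Zoe -> Carol, 1): Zoe: 1 -> 0, Carol: 0 -> 1. State: Carol=1, Zoe=0
Event 3 (Carol +2): Carol: 1 -> 3. State: Carol=3, Zoe=0
Event 4 (Carol -1): Carol: 3 -> 2. State: Carol=2, Zoe=0
Event 5 (Carol -> Zoe, 2): Carol: 2 -> 0, Zoe: 0 -> 2. State: Carol=0, Zoe=2
Event 6 (Zoe -> Carol, 2): Zoe: 2 -> 0, Carol: 0 -> 2. State: Carol=2, Zoe=0
Event 7 (Carol -1): Carol: 2 -> 1. State: Carol=1, Zoe=0
Event 8 (Zoe +4): Zoe: 0 -> 4. State: Carol=1, Zoe=4
Event 9 (Carol +2): Carol: 1 -> 3. State: Carol=3, Zoe=4
Event 10 (Zoe +4): Zoe: 4 -> 8. State: Carol=3, Zoe=8

Carol's final count: 3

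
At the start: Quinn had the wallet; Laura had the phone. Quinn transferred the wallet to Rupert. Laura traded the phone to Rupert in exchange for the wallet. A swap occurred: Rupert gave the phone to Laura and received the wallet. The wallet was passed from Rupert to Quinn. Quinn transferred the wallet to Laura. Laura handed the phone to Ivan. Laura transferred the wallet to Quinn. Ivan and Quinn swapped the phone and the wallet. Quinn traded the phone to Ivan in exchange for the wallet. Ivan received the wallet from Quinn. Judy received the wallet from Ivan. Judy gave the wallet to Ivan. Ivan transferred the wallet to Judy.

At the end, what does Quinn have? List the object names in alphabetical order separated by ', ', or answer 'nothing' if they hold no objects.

Answer: nothing

Derivation:
Tracking all object holders:
Start: wallet:Quinn, phone:Laura
Event 1 (give wallet: Quinn -> Rupert). State: wallet:Rupert, phone:Laura
Event 2 (swap phone<->wallet: now phone:Rupert, wallet:Laura). State: wallet:Laura, phone:Rupert
Event 3 (swap phone<->wallet: now phone:Laura, wallet:Rupert). State: wallet:Rupert, phone:Laura
Event 4 (give wallet: Rupert -> Quinn). State: wallet:Quinn, phone:Laura
Event 5 (give wallet: Quinn -> Laura). State: wallet:Laura, phone:Laura
Event 6 (give phone: Laura -> Ivan). State: wallet:Laura, phone:Ivan
Event 7 (give wallet: Laura -> Quinn). State: wallet:Quinn, phone:Ivan
Event 8 (swap phone<->wallet: now phone:Quinn, wallet:Ivan). State: wallet:Ivan, phone:Quinn
Event 9 (swap phone<->wallet: now phone:Ivan, wallet:Quinn). State: wallet:Quinn, phone:Ivan
Event 10 (give wallet: Quinn -> Ivan). State: wallet:Ivan, phone:Ivan
Event 11 (give wallet: Ivan -> Judy). State: wallet:Judy, phone:Ivan
Event 12 (give wallet: Judy -> Ivan). State: wallet:Ivan, phone:Ivan
Event 13 (give wallet: Ivan -> Judy). State: wallet:Judy, phone:Ivan

Final state: wallet:Judy, phone:Ivan
Quinn holds: (nothing).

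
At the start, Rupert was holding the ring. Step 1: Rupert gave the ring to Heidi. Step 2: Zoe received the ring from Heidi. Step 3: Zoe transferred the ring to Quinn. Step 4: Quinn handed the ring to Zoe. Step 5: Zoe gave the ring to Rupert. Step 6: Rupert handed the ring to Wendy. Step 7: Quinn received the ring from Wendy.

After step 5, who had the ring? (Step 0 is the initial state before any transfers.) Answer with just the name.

Tracking the ring holder through step 5:
After step 0 (start): Rupert
After step 1: Heidi
After step 2: Zoe
After step 3: Quinn
After step 4: Zoe
After step 5: Rupert

At step 5, the holder is Rupert.

Answer: Rupert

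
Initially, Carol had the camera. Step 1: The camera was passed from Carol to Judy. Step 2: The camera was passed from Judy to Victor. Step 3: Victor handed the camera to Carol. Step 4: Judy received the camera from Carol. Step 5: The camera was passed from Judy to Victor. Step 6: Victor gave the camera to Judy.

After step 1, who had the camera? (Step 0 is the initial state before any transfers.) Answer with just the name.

Answer: Judy

Derivation:
Tracking the camera holder through step 1:
After step 0 (start): Carol
After step 1: Judy

At step 1, the holder is Judy.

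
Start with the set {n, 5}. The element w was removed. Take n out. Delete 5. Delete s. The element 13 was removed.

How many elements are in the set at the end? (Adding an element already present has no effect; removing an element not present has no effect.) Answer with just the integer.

Answer: 0

Derivation:
Tracking the set through each operation:
Start: {5, n}
Event 1 (remove w): not present, no change. Set: {5, n}
Event 2 (remove n): removed. Set: {5}
Event 3 (remove 5): removed. Set: {}
Event 4 (remove s): not present, no change. Set: {}
Event 5 (remove 13): not present, no change. Set: {}

Final set: {} (size 0)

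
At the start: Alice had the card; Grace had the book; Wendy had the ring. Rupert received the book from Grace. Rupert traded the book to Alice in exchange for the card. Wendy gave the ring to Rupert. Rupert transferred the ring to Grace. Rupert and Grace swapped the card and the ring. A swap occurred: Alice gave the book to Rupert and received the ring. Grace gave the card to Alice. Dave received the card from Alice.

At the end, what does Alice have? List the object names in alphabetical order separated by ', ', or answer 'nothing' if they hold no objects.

Tracking all object holders:
Start: card:Alice, book:Grace, ring:Wendy
Event 1 (give book: Grace -> Rupert). State: card:Alice, book:Rupert, ring:Wendy
Event 2 (swap book<->card: now book:Alice, card:Rupert). State: card:Rupert, book:Alice, ring:Wendy
Event 3 (give ring: Wendy -> Rupert). State: card:Rupert, book:Alice, ring:Rupert
Event 4 (give ring: Rupert -> Grace). State: card:Rupert, book:Alice, ring:Grace
Event 5 (swap card<->ring: now card:Grace, ring:Rupert). State: card:Grace, book:Alice, ring:Rupert
Event 6 (swap book<->ring: now book:Rupert, ring:Alice). State: card:Grace, book:Rupert, ring:Alice
Event 7 (give card: Grace -> Alice). State: card:Alice, book:Rupert, ring:Alice
Event 8 (give card: Alice -> Dave). State: card:Dave, book:Rupert, ring:Alice

Final state: card:Dave, book:Rupert, ring:Alice
Alice holds: ring.

Answer: ring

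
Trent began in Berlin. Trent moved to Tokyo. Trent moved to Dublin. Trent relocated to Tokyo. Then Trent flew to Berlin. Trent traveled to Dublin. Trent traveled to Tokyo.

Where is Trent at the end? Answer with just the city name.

Tracking Trent's location:
Start: Trent is in Berlin.
After move 1: Berlin -> Tokyo. Trent is in Tokyo.
After move 2: Tokyo -> Dublin. Trent is in Dublin.
After move 3: Dublin -> Tokyo. Trent is in Tokyo.
After move 4: Tokyo -> Berlin. Trent is in Berlin.
After move 5: Berlin -> Dublin. Trent is in Dublin.
After move 6: Dublin -> Tokyo. Trent is in Tokyo.

Answer: Tokyo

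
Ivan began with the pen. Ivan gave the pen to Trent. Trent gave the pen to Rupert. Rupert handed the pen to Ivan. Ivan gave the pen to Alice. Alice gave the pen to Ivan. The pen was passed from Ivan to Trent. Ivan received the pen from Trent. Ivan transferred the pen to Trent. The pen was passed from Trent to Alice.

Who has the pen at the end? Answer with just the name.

Answer: Alice

Derivation:
Tracking the pen through each event:
Start: Ivan has the pen.
After event 1: Trent has the pen.
After event 2: Rupert has the pen.
After event 3: Ivan has the pen.
After event 4: Alice has the pen.
After event 5: Ivan has the pen.
After event 6: Trent has the pen.
After event 7: Ivan has the pen.
After event 8: Trent has the pen.
After event 9: Alice has the pen.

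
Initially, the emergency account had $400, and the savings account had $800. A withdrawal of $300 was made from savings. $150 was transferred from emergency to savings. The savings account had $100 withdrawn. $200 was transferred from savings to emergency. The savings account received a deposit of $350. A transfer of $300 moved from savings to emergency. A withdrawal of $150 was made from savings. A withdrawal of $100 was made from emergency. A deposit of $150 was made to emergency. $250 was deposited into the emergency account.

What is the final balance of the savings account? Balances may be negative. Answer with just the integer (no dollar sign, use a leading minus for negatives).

Answer: 250

Derivation:
Tracking account balances step by step:
Start: emergency=400, savings=800
Event 1 (withdraw 300 from savings): savings: 800 - 300 = 500. Balances: emergency=400, savings=500
Event 2 (transfer 150 emergency -> savings): emergency: 400 - 150 = 250, savings: 500 + 150 = 650. Balances: emergency=250, savings=650
Event 3 (withdraw 100 from savings): savings: 650 - 100 = 550. Balances: emergency=250, savings=550
Event 4 (transfer 200 savings -> emergency): savings: 550 - 200 = 350, emergency: 250 + 200 = 450. Balances: emergency=450, savings=350
Event 5 (deposit 350 to savings): savings: 350 + 350 = 700. Balances: emergency=450, savings=700
Event 6 (transfer 300 savings -> emergency): savings: 700 - 300 = 400, emergency: 450 + 300 = 750. Balances: emergency=750, savings=400
Event 7 (withdraw 150 from savings): savings: 400 - 150 = 250. Balances: emergency=750, savings=250
Event 8 (withdraw 100 from emergency): emergency: 750 - 100 = 650. Balances: emergency=650, savings=250
Event 9 (deposit 150 to emergency): emergency: 650 + 150 = 800. Balances: emergency=800, savings=250
Event 10 (deposit 250 to emergency): emergency: 800 + 250 = 1050. Balances: emergency=1050, savings=250

Final balance of savings: 250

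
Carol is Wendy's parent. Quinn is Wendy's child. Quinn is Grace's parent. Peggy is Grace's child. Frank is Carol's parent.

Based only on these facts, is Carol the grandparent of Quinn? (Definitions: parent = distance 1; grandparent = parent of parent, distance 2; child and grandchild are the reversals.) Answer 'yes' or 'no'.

Answer: yes

Derivation:
Reconstructing the parent chain from the given facts:
  Frank -> Carol -> Wendy -> Quinn -> Grace -> Peggy
(each arrow means 'parent of the next')
Positions in the chain (0 = top):
  position of Frank: 0
  position of Carol: 1
  position of Wendy: 2
  position of Quinn: 3
  position of Grace: 4
  position of Peggy: 5

Carol is at position 1, Quinn is at position 3; signed distance (j - i) = 2.
'grandparent' requires j - i = 2. Actual distance is 2, so the relation HOLDS.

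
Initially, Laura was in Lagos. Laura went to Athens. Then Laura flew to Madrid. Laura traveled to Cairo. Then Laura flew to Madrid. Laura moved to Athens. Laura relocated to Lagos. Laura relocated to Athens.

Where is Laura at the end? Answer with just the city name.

Tracking Laura's location:
Start: Laura is in Lagos.
After move 1: Lagos -> Athens. Laura is in Athens.
After move 2: Athens -> Madrid. Laura is in Madrid.
After move 3: Madrid -> Cairo. Laura is in Cairo.
After move 4: Cairo -> Madrid. Laura is in Madrid.
After move 5: Madrid -> Athens. Laura is in Athens.
After move 6: Athens -> Lagos. Laura is in Lagos.
After move 7: Lagos -> Athens. Laura is in Athens.

Answer: Athens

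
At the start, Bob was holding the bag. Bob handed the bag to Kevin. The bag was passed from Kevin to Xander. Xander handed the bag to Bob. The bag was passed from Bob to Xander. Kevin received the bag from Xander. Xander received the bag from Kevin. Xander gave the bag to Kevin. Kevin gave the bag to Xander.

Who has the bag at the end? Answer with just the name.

Answer: Xander

Derivation:
Tracking the bag through each event:
Start: Bob has the bag.
After event 1: Kevin has the bag.
After event 2: Xander has the bag.
After event 3: Bob has the bag.
After event 4: Xander has the bag.
After event 5: Kevin has the bag.
After event 6: Xander has the bag.
After event 7: Kevin has the bag.
After event 8: Xander has the bag.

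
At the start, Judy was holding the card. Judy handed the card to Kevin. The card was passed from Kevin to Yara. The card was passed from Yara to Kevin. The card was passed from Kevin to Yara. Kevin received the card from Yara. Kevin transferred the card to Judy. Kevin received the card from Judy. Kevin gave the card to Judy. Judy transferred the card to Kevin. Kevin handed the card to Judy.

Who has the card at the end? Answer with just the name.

Answer: Judy

Derivation:
Tracking the card through each event:
Start: Judy has the card.
After event 1: Kevin has the card.
After event 2: Yara has the card.
After event 3: Kevin has the card.
After event 4: Yara has the card.
After event 5: Kevin has the card.
After event 6: Judy has the card.
After event 7: Kevin has the card.
After event 8: Judy has the card.
After event 9: Kevin has the card.
After event 10: Judy has the card.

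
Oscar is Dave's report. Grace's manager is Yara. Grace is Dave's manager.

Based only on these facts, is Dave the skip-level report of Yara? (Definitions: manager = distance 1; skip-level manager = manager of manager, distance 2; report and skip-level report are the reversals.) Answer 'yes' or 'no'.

Reconstructing the manager chain from the given facts:
  Yara -> Grace -> Dave -> Oscar
(each arrow means 'manager of the next')
Positions in the chain (0 = top):
  position of Yara: 0
  position of Grace: 1
  position of Dave: 2
  position of Oscar: 3

Dave is at position 2, Yara is at position 0; signed distance (j - i) = -2.
'skip-level report' requires j - i = -2. Actual distance is -2, so the relation HOLDS.

Answer: yes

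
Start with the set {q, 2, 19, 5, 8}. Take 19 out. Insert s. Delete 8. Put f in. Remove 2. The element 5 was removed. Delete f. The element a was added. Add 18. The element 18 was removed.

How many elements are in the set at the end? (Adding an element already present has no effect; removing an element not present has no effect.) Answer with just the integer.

Tracking the set through each operation:
Start: {19, 2, 5, 8, q}
Event 1 (remove 19): removed. Set: {2, 5, 8, q}
Event 2 (add s): added. Set: {2, 5, 8, q, s}
Event 3 (remove 8): removed. Set: {2, 5, q, s}
Event 4 (add f): added. Set: {2, 5, f, q, s}
Event 5 (remove 2): removed. Set: {5, f, q, s}
Event 6 (remove 5): removed. Set: {f, q, s}
Event 7 (remove f): removed. Set: {q, s}
Event 8 (add a): added. Set: {a, q, s}
Event 9 (add 18): added. Set: {18, a, q, s}
Event 10 (remove 18): removed. Set: {a, q, s}

Final set: {a, q, s} (size 3)

Answer: 3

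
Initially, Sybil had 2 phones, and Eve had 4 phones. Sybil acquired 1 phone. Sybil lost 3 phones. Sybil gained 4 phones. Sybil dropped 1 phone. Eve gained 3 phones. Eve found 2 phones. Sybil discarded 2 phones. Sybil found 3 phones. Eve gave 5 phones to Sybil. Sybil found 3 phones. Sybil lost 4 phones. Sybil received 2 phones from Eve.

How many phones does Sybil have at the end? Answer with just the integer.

Answer: 10

Derivation:
Tracking counts step by step:
Start: Sybil=2, Eve=4
Event 1 (Sybil +1): Sybil: 2 -> 3. State: Sybil=3, Eve=4
Event 2 (Sybil -3): Sybil: 3 -> 0. State: Sybil=0, Eve=4
Event 3 (Sybil +4): Sybil: 0 -> 4. State: Sybil=4, Eve=4
Event 4 (Sybil -1): Sybil: 4 -> 3. State: Sybil=3, Eve=4
Event 5 (Eve +3): Eve: 4 -> 7. State: Sybil=3, Eve=7
Event 6 (Eve +2): Eve: 7 -> 9. State: Sybil=3, Eve=9
Event 7 (Sybil -2): Sybil: 3 -> 1. State: Sybil=1, Eve=9
Event 8 (Sybil +3): Sybil: 1 -> 4. State: Sybil=4, Eve=9
Event 9 (Eve -> Sybil, 5): Eve: 9 -> 4, Sybil: 4 -> 9. State: Sybil=9, Eve=4
Event 10 (Sybil +3): Sybil: 9 -> 12. State: Sybil=12, Eve=4
Event 11 (Sybil -4): Sybil: 12 -> 8. State: Sybil=8, Eve=4
Event 12 (Eve -> Sybil, 2): Eve: 4 -> 2, Sybil: 8 -> 10. State: Sybil=10, Eve=2

Sybil's final count: 10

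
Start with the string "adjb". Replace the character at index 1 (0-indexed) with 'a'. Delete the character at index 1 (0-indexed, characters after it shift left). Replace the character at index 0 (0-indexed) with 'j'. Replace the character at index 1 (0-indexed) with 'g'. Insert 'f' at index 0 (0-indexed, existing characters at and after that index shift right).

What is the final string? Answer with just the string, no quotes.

Answer: fjgb

Derivation:
Applying each edit step by step:
Start: "adjb"
Op 1 (replace idx 1: 'd' -> 'a'): "adjb" -> "aajb"
Op 2 (delete idx 1 = 'a'): "aajb" -> "ajb"
Op 3 (replace idx 0: 'a' -> 'j'): "ajb" -> "jjb"
Op 4 (replace idx 1: 'j' -> 'g'): "jjb" -> "jgb"
Op 5 (insert 'f' at idx 0): "jgb" -> "fjgb"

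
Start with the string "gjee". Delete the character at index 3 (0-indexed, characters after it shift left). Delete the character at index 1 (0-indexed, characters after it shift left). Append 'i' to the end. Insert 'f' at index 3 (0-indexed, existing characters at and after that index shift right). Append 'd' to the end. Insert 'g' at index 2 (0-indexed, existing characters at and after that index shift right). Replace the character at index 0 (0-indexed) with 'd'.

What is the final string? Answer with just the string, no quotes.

Applying each edit step by step:
Start: "gjee"
Op 1 (delete idx 3 = 'e'): "gjee" -> "gje"
Op 2 (delete idx 1 = 'j'): "gje" -> "ge"
Op 3 (append 'i'): "ge" -> "gei"
Op 4 (insert 'f' at idx 3): "gei" -> "geif"
Op 5 (append 'd'): "geif" -> "geifd"
Op 6 (insert 'g' at idx 2): "geifd" -> "gegifd"
Op 7 (replace idx 0: 'g' -> 'd'): "gegifd" -> "degifd"

Answer: degifd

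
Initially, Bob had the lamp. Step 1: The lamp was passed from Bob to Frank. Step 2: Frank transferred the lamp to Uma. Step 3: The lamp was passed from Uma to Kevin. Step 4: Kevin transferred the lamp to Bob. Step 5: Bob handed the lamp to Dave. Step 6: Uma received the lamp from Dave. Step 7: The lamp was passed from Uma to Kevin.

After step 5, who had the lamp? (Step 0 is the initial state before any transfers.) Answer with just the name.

Answer: Dave

Derivation:
Tracking the lamp holder through step 5:
After step 0 (start): Bob
After step 1: Frank
After step 2: Uma
After step 3: Kevin
After step 4: Bob
After step 5: Dave

At step 5, the holder is Dave.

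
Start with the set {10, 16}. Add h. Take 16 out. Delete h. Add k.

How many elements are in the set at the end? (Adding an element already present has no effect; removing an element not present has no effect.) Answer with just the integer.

Answer: 2

Derivation:
Tracking the set through each operation:
Start: {10, 16}
Event 1 (add h): added. Set: {10, 16, h}
Event 2 (remove 16): removed. Set: {10, h}
Event 3 (remove h): removed. Set: {10}
Event 4 (add k): added. Set: {10, k}

Final set: {10, k} (size 2)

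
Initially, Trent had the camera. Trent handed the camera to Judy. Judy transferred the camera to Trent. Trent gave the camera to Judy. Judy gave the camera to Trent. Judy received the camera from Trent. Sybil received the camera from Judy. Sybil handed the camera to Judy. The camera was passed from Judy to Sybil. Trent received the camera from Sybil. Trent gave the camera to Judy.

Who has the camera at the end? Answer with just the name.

Answer: Judy

Derivation:
Tracking the camera through each event:
Start: Trent has the camera.
After event 1: Judy has the camera.
After event 2: Trent has the camera.
After event 3: Judy has the camera.
After event 4: Trent has the camera.
After event 5: Judy has the camera.
After event 6: Sybil has the camera.
After event 7: Judy has the camera.
After event 8: Sybil has the camera.
After event 9: Trent has the camera.
After event 10: Judy has the camera.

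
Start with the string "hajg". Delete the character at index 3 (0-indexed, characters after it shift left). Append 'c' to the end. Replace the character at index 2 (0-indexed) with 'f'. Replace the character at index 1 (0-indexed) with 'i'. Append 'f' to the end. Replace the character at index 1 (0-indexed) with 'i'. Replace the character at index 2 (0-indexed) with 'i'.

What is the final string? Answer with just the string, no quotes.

Answer: hiicf

Derivation:
Applying each edit step by step:
Start: "hajg"
Op 1 (delete idx 3 = 'g'): "hajg" -> "haj"
Op 2 (append 'c'): "haj" -> "hajc"
Op 3 (replace idx 2: 'j' -> 'f'): "hajc" -> "hafc"
Op 4 (replace idx 1: 'a' -> 'i'): "hafc" -> "hifc"
Op 5 (append 'f'): "hifc" -> "hifcf"
Op 6 (replace idx 1: 'i' -> 'i'): "hifcf" -> "hifcf"
Op 7 (replace idx 2: 'f' -> 'i'): "hifcf" -> "hiicf"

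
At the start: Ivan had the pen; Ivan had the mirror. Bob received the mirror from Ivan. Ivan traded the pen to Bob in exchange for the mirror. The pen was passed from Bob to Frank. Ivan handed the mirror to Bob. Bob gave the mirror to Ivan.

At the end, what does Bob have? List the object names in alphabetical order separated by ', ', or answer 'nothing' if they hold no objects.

Tracking all object holders:
Start: pen:Ivan, mirror:Ivan
Event 1 (give mirror: Ivan -> Bob). State: pen:Ivan, mirror:Bob
Event 2 (swap pen<->mirror: now pen:Bob, mirror:Ivan). State: pen:Bob, mirror:Ivan
Event 3 (give pen: Bob -> Frank). State: pen:Frank, mirror:Ivan
Event 4 (give mirror: Ivan -> Bob). State: pen:Frank, mirror:Bob
Event 5 (give mirror: Bob -> Ivan). State: pen:Frank, mirror:Ivan

Final state: pen:Frank, mirror:Ivan
Bob holds: (nothing).

Answer: nothing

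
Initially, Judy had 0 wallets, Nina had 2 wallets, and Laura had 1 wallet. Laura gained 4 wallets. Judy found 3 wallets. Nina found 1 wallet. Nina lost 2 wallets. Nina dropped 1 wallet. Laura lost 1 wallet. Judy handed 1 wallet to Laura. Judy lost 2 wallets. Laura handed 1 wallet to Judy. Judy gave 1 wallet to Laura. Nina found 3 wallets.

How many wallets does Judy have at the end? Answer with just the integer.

Answer: 0

Derivation:
Tracking counts step by step:
Start: Judy=0, Nina=2, Laura=1
Event 1 (Laura +4): Laura: 1 -> 5. State: Judy=0, Nina=2, Laura=5
Event 2 (Judy +3): Judy: 0 -> 3. State: Judy=3, Nina=2, Laura=5
Event 3 (Nina +1): Nina: 2 -> 3. State: Judy=3, Nina=3, Laura=5
Event 4 (Nina -2): Nina: 3 -> 1. State: Judy=3, Nina=1, Laura=5
Event 5 (Nina -1): Nina: 1 -> 0. State: Judy=3, Nina=0, Laura=5
Event 6 (Laura -1): Laura: 5 -> 4. State: Judy=3, Nina=0, Laura=4
Event 7 (Judy -> Laura, 1): Judy: 3 -> 2, Laura: 4 -> 5. State: Judy=2, Nina=0, Laura=5
Event 8 (Judy -2): Judy: 2 -> 0. State: Judy=0, Nina=0, Laura=5
Event 9 (Laura -> Judy, 1): Laura: 5 -> 4, Judy: 0 -> 1. State: Judy=1, Nina=0, Laura=4
Event 10 (Judy -> Laura, 1): Judy: 1 -> 0, Laura: 4 -> 5. State: Judy=0, Nina=0, Laura=5
Event 11 (Nina +3): Nina: 0 -> 3. State: Judy=0, Nina=3, Laura=5

Judy's final count: 0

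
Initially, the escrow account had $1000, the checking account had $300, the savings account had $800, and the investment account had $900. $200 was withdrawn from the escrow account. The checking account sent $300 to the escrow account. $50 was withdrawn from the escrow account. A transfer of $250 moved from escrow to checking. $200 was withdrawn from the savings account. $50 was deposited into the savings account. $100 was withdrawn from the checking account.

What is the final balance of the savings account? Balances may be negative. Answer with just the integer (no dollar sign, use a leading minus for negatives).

Answer: 650

Derivation:
Tracking account balances step by step:
Start: escrow=1000, checking=300, savings=800, investment=900
Event 1 (withdraw 200 from escrow): escrow: 1000 - 200 = 800. Balances: escrow=800, checking=300, savings=800, investment=900
Event 2 (transfer 300 checking -> escrow): checking: 300 - 300 = 0, escrow: 800 + 300 = 1100. Balances: escrow=1100, checking=0, savings=800, investment=900
Event 3 (withdraw 50 from escrow): escrow: 1100 - 50 = 1050. Balances: escrow=1050, checking=0, savings=800, investment=900
Event 4 (transfer 250 escrow -> checking): escrow: 1050 - 250 = 800, checking: 0 + 250 = 250. Balances: escrow=800, checking=250, savings=800, investment=900
Event 5 (withdraw 200 from savings): savings: 800 - 200 = 600. Balances: escrow=800, checking=250, savings=600, investment=900
Event 6 (deposit 50 to savings): savings: 600 + 50 = 650. Balances: escrow=800, checking=250, savings=650, investment=900
Event 7 (withdraw 100 from checking): checking: 250 - 100 = 150. Balances: escrow=800, checking=150, savings=650, investment=900

Final balance of savings: 650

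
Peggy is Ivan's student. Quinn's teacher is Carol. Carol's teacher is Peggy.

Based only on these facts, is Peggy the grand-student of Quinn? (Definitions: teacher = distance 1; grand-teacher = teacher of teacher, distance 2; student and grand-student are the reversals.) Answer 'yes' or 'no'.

Reconstructing the teacher chain from the given facts:
  Ivan -> Peggy -> Carol -> Quinn
(each arrow means 'teacher of the next')
Positions in the chain (0 = top):
  position of Ivan: 0
  position of Peggy: 1
  position of Carol: 2
  position of Quinn: 3

Peggy is at position 1, Quinn is at position 3; signed distance (j - i) = 2.
'grand-student' requires j - i = -2. Actual distance is 2, so the relation does NOT hold.

Answer: no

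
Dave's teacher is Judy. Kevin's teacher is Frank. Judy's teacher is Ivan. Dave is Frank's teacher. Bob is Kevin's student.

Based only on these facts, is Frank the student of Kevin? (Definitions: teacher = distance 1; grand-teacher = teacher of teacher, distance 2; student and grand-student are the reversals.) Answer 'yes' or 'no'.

Reconstructing the teacher chain from the given facts:
  Ivan -> Judy -> Dave -> Frank -> Kevin -> Bob
(each arrow means 'teacher of the next')
Positions in the chain (0 = top):
  position of Ivan: 0
  position of Judy: 1
  position of Dave: 2
  position of Frank: 3
  position of Kevin: 4
  position of Bob: 5

Frank is at position 3, Kevin is at position 4; signed distance (j - i) = 1.
'student' requires j - i = -1. Actual distance is 1, so the relation does NOT hold.

Answer: no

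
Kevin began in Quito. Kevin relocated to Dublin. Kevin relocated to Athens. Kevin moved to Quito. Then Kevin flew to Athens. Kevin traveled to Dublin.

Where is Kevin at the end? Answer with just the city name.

Tracking Kevin's location:
Start: Kevin is in Quito.
After move 1: Quito -> Dublin. Kevin is in Dublin.
After move 2: Dublin -> Athens. Kevin is in Athens.
After move 3: Athens -> Quito. Kevin is in Quito.
After move 4: Quito -> Athens. Kevin is in Athens.
After move 5: Athens -> Dublin. Kevin is in Dublin.

Answer: Dublin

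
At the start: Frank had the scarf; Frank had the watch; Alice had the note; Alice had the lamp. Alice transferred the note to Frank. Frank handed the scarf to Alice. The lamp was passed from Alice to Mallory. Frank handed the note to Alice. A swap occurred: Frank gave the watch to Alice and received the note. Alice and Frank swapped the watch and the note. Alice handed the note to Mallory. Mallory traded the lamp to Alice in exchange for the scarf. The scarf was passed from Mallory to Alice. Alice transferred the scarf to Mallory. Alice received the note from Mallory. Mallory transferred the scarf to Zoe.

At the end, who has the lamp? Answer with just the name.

Answer: Alice

Derivation:
Tracking all object holders:
Start: scarf:Frank, watch:Frank, note:Alice, lamp:Alice
Event 1 (give note: Alice -> Frank). State: scarf:Frank, watch:Frank, note:Frank, lamp:Alice
Event 2 (give scarf: Frank -> Alice). State: scarf:Alice, watch:Frank, note:Frank, lamp:Alice
Event 3 (give lamp: Alice -> Mallory). State: scarf:Alice, watch:Frank, note:Frank, lamp:Mallory
Event 4 (give note: Frank -> Alice). State: scarf:Alice, watch:Frank, note:Alice, lamp:Mallory
Event 5 (swap watch<->note: now watch:Alice, note:Frank). State: scarf:Alice, watch:Alice, note:Frank, lamp:Mallory
Event 6 (swap watch<->note: now watch:Frank, note:Alice). State: scarf:Alice, watch:Frank, note:Alice, lamp:Mallory
Event 7 (give note: Alice -> Mallory). State: scarf:Alice, watch:Frank, note:Mallory, lamp:Mallory
Event 8 (swap lamp<->scarf: now lamp:Alice, scarf:Mallory). State: scarf:Mallory, watch:Frank, note:Mallory, lamp:Alice
Event 9 (give scarf: Mallory -> Alice). State: scarf:Alice, watch:Frank, note:Mallory, lamp:Alice
Event 10 (give scarf: Alice -> Mallory). State: scarf:Mallory, watch:Frank, note:Mallory, lamp:Alice
Event 11 (give note: Mallory -> Alice). State: scarf:Mallory, watch:Frank, note:Alice, lamp:Alice
Event 12 (give scarf: Mallory -> Zoe). State: scarf:Zoe, watch:Frank, note:Alice, lamp:Alice

Final state: scarf:Zoe, watch:Frank, note:Alice, lamp:Alice
The lamp is held by Alice.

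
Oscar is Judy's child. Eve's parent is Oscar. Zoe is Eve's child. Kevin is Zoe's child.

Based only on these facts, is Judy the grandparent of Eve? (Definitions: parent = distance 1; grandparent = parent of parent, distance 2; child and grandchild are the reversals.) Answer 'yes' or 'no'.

Reconstructing the parent chain from the given facts:
  Judy -> Oscar -> Eve -> Zoe -> Kevin
(each arrow means 'parent of the next')
Positions in the chain (0 = top):
  position of Judy: 0
  position of Oscar: 1
  position of Eve: 2
  position of Zoe: 3
  position of Kevin: 4

Judy is at position 0, Eve is at position 2; signed distance (j - i) = 2.
'grandparent' requires j - i = 2. Actual distance is 2, so the relation HOLDS.

Answer: yes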